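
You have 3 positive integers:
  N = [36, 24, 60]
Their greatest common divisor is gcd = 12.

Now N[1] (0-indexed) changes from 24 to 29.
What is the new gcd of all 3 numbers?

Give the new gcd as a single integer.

Numbers: [36, 24, 60], gcd = 12
Change: index 1, 24 -> 29
gcd of the OTHER numbers (without index 1): gcd([36, 60]) = 12
New gcd = gcd(g_others, new_val) = gcd(12, 29) = 1

Answer: 1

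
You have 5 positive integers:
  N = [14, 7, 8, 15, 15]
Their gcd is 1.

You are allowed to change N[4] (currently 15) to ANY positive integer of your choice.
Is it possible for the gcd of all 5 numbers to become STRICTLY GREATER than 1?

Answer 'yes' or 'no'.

Answer: no

Derivation:
Current gcd = 1
gcd of all OTHER numbers (without N[4]=15): gcd([14, 7, 8, 15]) = 1
The new gcd after any change is gcd(1, new_value).
This can be at most 1.
Since 1 = old gcd 1, the gcd can only stay the same or decrease.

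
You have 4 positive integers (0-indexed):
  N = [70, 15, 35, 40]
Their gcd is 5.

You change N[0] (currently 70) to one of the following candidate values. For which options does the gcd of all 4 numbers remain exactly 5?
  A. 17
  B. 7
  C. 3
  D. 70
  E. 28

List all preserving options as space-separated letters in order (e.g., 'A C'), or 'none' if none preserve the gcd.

Answer: D

Derivation:
Old gcd = 5; gcd of others (without N[0]) = 5
New gcd for candidate v: gcd(5, v). Preserves old gcd iff gcd(5, v) = 5.
  Option A: v=17, gcd(5,17)=1 -> changes
  Option B: v=7, gcd(5,7)=1 -> changes
  Option C: v=3, gcd(5,3)=1 -> changes
  Option D: v=70, gcd(5,70)=5 -> preserves
  Option E: v=28, gcd(5,28)=1 -> changes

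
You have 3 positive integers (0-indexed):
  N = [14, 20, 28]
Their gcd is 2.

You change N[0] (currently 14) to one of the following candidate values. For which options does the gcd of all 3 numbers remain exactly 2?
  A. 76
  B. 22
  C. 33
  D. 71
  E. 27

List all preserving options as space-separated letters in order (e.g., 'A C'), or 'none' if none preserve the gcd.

Answer: B

Derivation:
Old gcd = 2; gcd of others (without N[0]) = 4
New gcd for candidate v: gcd(4, v). Preserves old gcd iff gcd(4, v) = 2.
  Option A: v=76, gcd(4,76)=4 -> changes
  Option B: v=22, gcd(4,22)=2 -> preserves
  Option C: v=33, gcd(4,33)=1 -> changes
  Option D: v=71, gcd(4,71)=1 -> changes
  Option E: v=27, gcd(4,27)=1 -> changes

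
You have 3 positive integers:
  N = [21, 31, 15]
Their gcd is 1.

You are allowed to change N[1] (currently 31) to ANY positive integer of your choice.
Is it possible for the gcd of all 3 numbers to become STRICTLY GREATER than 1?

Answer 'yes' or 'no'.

Answer: yes

Derivation:
Current gcd = 1
gcd of all OTHER numbers (without N[1]=31): gcd([21, 15]) = 3
The new gcd after any change is gcd(3, new_value).
This can be at most 3.
Since 3 > old gcd 1, the gcd CAN increase (e.g., set N[1] = 3).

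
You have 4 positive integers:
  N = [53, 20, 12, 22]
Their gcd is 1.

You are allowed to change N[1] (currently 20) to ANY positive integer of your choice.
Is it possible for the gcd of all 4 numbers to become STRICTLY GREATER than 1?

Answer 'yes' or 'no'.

Answer: no

Derivation:
Current gcd = 1
gcd of all OTHER numbers (without N[1]=20): gcd([53, 12, 22]) = 1
The new gcd after any change is gcd(1, new_value).
This can be at most 1.
Since 1 = old gcd 1, the gcd can only stay the same or decrease.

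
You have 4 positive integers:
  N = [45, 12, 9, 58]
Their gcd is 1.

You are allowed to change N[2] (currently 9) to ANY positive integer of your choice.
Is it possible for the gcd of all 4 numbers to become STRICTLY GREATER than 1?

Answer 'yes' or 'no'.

Answer: no

Derivation:
Current gcd = 1
gcd of all OTHER numbers (without N[2]=9): gcd([45, 12, 58]) = 1
The new gcd after any change is gcd(1, new_value).
This can be at most 1.
Since 1 = old gcd 1, the gcd can only stay the same or decrease.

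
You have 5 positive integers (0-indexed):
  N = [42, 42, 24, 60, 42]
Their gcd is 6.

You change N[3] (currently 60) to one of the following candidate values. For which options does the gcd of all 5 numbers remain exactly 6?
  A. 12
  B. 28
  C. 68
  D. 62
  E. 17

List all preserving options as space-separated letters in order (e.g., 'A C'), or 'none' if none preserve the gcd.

Old gcd = 6; gcd of others (without N[3]) = 6
New gcd for candidate v: gcd(6, v). Preserves old gcd iff gcd(6, v) = 6.
  Option A: v=12, gcd(6,12)=6 -> preserves
  Option B: v=28, gcd(6,28)=2 -> changes
  Option C: v=68, gcd(6,68)=2 -> changes
  Option D: v=62, gcd(6,62)=2 -> changes
  Option E: v=17, gcd(6,17)=1 -> changes

Answer: A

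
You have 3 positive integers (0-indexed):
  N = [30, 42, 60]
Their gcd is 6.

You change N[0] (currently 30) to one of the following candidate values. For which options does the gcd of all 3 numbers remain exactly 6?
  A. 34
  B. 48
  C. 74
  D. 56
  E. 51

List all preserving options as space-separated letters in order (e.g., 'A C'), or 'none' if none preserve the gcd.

Old gcd = 6; gcd of others (without N[0]) = 6
New gcd for candidate v: gcd(6, v). Preserves old gcd iff gcd(6, v) = 6.
  Option A: v=34, gcd(6,34)=2 -> changes
  Option B: v=48, gcd(6,48)=6 -> preserves
  Option C: v=74, gcd(6,74)=2 -> changes
  Option D: v=56, gcd(6,56)=2 -> changes
  Option E: v=51, gcd(6,51)=3 -> changes

Answer: B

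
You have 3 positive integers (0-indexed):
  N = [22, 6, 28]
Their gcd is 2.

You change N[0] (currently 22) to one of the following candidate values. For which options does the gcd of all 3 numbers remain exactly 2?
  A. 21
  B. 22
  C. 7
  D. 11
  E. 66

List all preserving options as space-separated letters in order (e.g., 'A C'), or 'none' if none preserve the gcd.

Answer: B E

Derivation:
Old gcd = 2; gcd of others (without N[0]) = 2
New gcd for candidate v: gcd(2, v). Preserves old gcd iff gcd(2, v) = 2.
  Option A: v=21, gcd(2,21)=1 -> changes
  Option B: v=22, gcd(2,22)=2 -> preserves
  Option C: v=7, gcd(2,7)=1 -> changes
  Option D: v=11, gcd(2,11)=1 -> changes
  Option E: v=66, gcd(2,66)=2 -> preserves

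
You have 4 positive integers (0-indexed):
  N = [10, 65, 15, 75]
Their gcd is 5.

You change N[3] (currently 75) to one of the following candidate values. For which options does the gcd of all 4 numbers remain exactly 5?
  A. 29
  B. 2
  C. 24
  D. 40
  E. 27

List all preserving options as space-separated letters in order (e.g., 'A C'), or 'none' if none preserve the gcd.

Old gcd = 5; gcd of others (without N[3]) = 5
New gcd for candidate v: gcd(5, v). Preserves old gcd iff gcd(5, v) = 5.
  Option A: v=29, gcd(5,29)=1 -> changes
  Option B: v=2, gcd(5,2)=1 -> changes
  Option C: v=24, gcd(5,24)=1 -> changes
  Option D: v=40, gcd(5,40)=5 -> preserves
  Option E: v=27, gcd(5,27)=1 -> changes

Answer: D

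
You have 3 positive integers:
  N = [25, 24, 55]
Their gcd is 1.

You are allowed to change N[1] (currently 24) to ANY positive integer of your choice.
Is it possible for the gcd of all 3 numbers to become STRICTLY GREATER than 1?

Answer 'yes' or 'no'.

Answer: yes

Derivation:
Current gcd = 1
gcd of all OTHER numbers (without N[1]=24): gcd([25, 55]) = 5
The new gcd after any change is gcd(5, new_value).
This can be at most 5.
Since 5 > old gcd 1, the gcd CAN increase (e.g., set N[1] = 5).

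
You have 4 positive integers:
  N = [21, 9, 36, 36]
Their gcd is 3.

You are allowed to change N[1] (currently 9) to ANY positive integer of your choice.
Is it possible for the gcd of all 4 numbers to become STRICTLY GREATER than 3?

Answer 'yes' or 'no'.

Current gcd = 3
gcd of all OTHER numbers (without N[1]=9): gcd([21, 36, 36]) = 3
The new gcd after any change is gcd(3, new_value).
This can be at most 3.
Since 3 = old gcd 3, the gcd can only stay the same or decrease.

Answer: no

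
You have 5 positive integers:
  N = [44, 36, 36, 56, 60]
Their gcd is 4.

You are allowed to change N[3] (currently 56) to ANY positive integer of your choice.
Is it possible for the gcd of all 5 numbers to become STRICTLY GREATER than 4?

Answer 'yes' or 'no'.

Current gcd = 4
gcd of all OTHER numbers (without N[3]=56): gcd([44, 36, 36, 60]) = 4
The new gcd after any change is gcd(4, new_value).
This can be at most 4.
Since 4 = old gcd 4, the gcd can only stay the same or decrease.

Answer: no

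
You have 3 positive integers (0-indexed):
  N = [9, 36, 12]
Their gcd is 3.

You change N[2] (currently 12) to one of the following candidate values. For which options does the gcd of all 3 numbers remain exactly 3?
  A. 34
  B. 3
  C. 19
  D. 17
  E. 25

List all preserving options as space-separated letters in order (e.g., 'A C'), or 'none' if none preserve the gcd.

Old gcd = 3; gcd of others (without N[2]) = 9
New gcd for candidate v: gcd(9, v). Preserves old gcd iff gcd(9, v) = 3.
  Option A: v=34, gcd(9,34)=1 -> changes
  Option B: v=3, gcd(9,3)=3 -> preserves
  Option C: v=19, gcd(9,19)=1 -> changes
  Option D: v=17, gcd(9,17)=1 -> changes
  Option E: v=25, gcd(9,25)=1 -> changes

Answer: B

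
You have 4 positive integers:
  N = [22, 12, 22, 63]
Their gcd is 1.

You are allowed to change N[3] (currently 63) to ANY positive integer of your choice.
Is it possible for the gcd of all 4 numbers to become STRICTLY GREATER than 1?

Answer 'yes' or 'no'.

Current gcd = 1
gcd of all OTHER numbers (without N[3]=63): gcd([22, 12, 22]) = 2
The new gcd after any change is gcd(2, new_value).
This can be at most 2.
Since 2 > old gcd 1, the gcd CAN increase (e.g., set N[3] = 2).

Answer: yes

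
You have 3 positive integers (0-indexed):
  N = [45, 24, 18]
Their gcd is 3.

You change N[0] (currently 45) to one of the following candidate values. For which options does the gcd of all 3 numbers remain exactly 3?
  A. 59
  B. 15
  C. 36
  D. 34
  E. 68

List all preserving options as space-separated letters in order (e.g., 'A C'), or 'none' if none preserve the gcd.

Answer: B

Derivation:
Old gcd = 3; gcd of others (without N[0]) = 6
New gcd for candidate v: gcd(6, v). Preserves old gcd iff gcd(6, v) = 3.
  Option A: v=59, gcd(6,59)=1 -> changes
  Option B: v=15, gcd(6,15)=3 -> preserves
  Option C: v=36, gcd(6,36)=6 -> changes
  Option D: v=34, gcd(6,34)=2 -> changes
  Option E: v=68, gcd(6,68)=2 -> changes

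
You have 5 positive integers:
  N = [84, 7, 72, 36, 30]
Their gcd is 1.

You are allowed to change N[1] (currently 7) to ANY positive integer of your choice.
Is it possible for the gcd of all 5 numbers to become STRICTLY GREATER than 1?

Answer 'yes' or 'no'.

Answer: yes

Derivation:
Current gcd = 1
gcd of all OTHER numbers (without N[1]=7): gcd([84, 72, 36, 30]) = 6
The new gcd after any change is gcd(6, new_value).
This can be at most 6.
Since 6 > old gcd 1, the gcd CAN increase (e.g., set N[1] = 6).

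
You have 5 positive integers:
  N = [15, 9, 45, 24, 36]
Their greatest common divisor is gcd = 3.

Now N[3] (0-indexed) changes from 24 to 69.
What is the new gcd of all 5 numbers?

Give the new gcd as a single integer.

Answer: 3

Derivation:
Numbers: [15, 9, 45, 24, 36], gcd = 3
Change: index 3, 24 -> 69
gcd of the OTHER numbers (without index 3): gcd([15, 9, 45, 36]) = 3
New gcd = gcd(g_others, new_val) = gcd(3, 69) = 3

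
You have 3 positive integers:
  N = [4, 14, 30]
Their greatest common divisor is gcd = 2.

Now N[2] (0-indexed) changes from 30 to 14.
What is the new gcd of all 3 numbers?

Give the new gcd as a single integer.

Numbers: [4, 14, 30], gcd = 2
Change: index 2, 30 -> 14
gcd of the OTHER numbers (without index 2): gcd([4, 14]) = 2
New gcd = gcd(g_others, new_val) = gcd(2, 14) = 2

Answer: 2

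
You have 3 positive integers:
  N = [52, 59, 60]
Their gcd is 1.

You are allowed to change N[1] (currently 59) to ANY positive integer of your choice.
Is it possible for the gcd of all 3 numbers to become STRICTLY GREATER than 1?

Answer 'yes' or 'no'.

Answer: yes

Derivation:
Current gcd = 1
gcd of all OTHER numbers (without N[1]=59): gcd([52, 60]) = 4
The new gcd after any change is gcd(4, new_value).
This can be at most 4.
Since 4 > old gcd 1, the gcd CAN increase (e.g., set N[1] = 4).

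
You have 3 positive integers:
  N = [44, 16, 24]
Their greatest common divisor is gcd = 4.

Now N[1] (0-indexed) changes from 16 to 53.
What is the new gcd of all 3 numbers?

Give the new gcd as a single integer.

Answer: 1

Derivation:
Numbers: [44, 16, 24], gcd = 4
Change: index 1, 16 -> 53
gcd of the OTHER numbers (without index 1): gcd([44, 24]) = 4
New gcd = gcd(g_others, new_val) = gcd(4, 53) = 1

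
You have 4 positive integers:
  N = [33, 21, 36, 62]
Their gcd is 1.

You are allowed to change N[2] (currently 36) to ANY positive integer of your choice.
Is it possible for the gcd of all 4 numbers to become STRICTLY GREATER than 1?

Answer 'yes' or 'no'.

Current gcd = 1
gcd of all OTHER numbers (without N[2]=36): gcd([33, 21, 62]) = 1
The new gcd after any change is gcd(1, new_value).
This can be at most 1.
Since 1 = old gcd 1, the gcd can only stay the same or decrease.

Answer: no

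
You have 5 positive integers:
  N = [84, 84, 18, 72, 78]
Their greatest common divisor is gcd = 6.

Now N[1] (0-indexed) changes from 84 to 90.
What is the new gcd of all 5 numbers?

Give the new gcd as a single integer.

Answer: 6

Derivation:
Numbers: [84, 84, 18, 72, 78], gcd = 6
Change: index 1, 84 -> 90
gcd of the OTHER numbers (without index 1): gcd([84, 18, 72, 78]) = 6
New gcd = gcd(g_others, new_val) = gcd(6, 90) = 6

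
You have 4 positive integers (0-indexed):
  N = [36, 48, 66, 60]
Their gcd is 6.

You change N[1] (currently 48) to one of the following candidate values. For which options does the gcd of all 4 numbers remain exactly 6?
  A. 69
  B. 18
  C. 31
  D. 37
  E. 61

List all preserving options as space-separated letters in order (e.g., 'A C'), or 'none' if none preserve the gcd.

Answer: B

Derivation:
Old gcd = 6; gcd of others (without N[1]) = 6
New gcd for candidate v: gcd(6, v). Preserves old gcd iff gcd(6, v) = 6.
  Option A: v=69, gcd(6,69)=3 -> changes
  Option B: v=18, gcd(6,18)=6 -> preserves
  Option C: v=31, gcd(6,31)=1 -> changes
  Option D: v=37, gcd(6,37)=1 -> changes
  Option E: v=61, gcd(6,61)=1 -> changes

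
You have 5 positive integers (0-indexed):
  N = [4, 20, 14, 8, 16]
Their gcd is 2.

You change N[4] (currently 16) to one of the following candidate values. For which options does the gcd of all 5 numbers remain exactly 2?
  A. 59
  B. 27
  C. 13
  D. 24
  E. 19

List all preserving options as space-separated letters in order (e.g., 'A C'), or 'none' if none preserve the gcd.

Answer: D

Derivation:
Old gcd = 2; gcd of others (without N[4]) = 2
New gcd for candidate v: gcd(2, v). Preserves old gcd iff gcd(2, v) = 2.
  Option A: v=59, gcd(2,59)=1 -> changes
  Option B: v=27, gcd(2,27)=1 -> changes
  Option C: v=13, gcd(2,13)=1 -> changes
  Option D: v=24, gcd(2,24)=2 -> preserves
  Option E: v=19, gcd(2,19)=1 -> changes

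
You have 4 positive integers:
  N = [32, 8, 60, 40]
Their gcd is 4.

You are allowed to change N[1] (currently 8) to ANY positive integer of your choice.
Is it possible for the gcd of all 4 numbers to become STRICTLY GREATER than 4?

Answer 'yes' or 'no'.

Current gcd = 4
gcd of all OTHER numbers (without N[1]=8): gcd([32, 60, 40]) = 4
The new gcd after any change is gcd(4, new_value).
This can be at most 4.
Since 4 = old gcd 4, the gcd can only stay the same or decrease.

Answer: no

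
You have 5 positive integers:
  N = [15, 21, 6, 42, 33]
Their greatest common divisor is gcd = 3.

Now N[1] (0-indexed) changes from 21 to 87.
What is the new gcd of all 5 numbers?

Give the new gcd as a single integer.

Numbers: [15, 21, 6, 42, 33], gcd = 3
Change: index 1, 21 -> 87
gcd of the OTHER numbers (without index 1): gcd([15, 6, 42, 33]) = 3
New gcd = gcd(g_others, new_val) = gcd(3, 87) = 3

Answer: 3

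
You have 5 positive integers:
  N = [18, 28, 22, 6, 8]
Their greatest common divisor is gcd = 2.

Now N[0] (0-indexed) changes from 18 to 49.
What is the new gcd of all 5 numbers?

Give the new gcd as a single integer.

Numbers: [18, 28, 22, 6, 8], gcd = 2
Change: index 0, 18 -> 49
gcd of the OTHER numbers (without index 0): gcd([28, 22, 6, 8]) = 2
New gcd = gcd(g_others, new_val) = gcd(2, 49) = 1

Answer: 1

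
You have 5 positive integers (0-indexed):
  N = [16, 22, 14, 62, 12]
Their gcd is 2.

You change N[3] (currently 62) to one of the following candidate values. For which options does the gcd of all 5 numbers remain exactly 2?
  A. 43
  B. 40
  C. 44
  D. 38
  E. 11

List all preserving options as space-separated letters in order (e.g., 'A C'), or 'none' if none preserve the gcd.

Old gcd = 2; gcd of others (without N[3]) = 2
New gcd for candidate v: gcd(2, v). Preserves old gcd iff gcd(2, v) = 2.
  Option A: v=43, gcd(2,43)=1 -> changes
  Option B: v=40, gcd(2,40)=2 -> preserves
  Option C: v=44, gcd(2,44)=2 -> preserves
  Option D: v=38, gcd(2,38)=2 -> preserves
  Option E: v=11, gcd(2,11)=1 -> changes

Answer: B C D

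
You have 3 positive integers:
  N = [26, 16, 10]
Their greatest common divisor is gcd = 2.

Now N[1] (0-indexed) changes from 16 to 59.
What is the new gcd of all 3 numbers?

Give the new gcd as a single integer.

Answer: 1

Derivation:
Numbers: [26, 16, 10], gcd = 2
Change: index 1, 16 -> 59
gcd of the OTHER numbers (without index 1): gcd([26, 10]) = 2
New gcd = gcd(g_others, new_val) = gcd(2, 59) = 1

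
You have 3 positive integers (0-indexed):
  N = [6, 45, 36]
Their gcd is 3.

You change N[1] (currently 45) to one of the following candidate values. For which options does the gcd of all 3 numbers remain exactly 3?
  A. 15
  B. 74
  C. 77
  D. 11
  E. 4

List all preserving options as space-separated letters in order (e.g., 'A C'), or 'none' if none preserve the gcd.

Old gcd = 3; gcd of others (without N[1]) = 6
New gcd for candidate v: gcd(6, v). Preserves old gcd iff gcd(6, v) = 3.
  Option A: v=15, gcd(6,15)=3 -> preserves
  Option B: v=74, gcd(6,74)=2 -> changes
  Option C: v=77, gcd(6,77)=1 -> changes
  Option D: v=11, gcd(6,11)=1 -> changes
  Option E: v=4, gcd(6,4)=2 -> changes

Answer: A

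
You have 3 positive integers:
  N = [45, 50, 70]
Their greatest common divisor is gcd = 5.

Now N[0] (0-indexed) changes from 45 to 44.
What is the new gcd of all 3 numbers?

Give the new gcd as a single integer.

Numbers: [45, 50, 70], gcd = 5
Change: index 0, 45 -> 44
gcd of the OTHER numbers (without index 0): gcd([50, 70]) = 10
New gcd = gcd(g_others, new_val) = gcd(10, 44) = 2

Answer: 2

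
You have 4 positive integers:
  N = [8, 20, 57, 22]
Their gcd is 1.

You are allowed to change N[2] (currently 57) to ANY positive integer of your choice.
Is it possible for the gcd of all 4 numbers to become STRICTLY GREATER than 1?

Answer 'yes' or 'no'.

Answer: yes

Derivation:
Current gcd = 1
gcd of all OTHER numbers (without N[2]=57): gcd([8, 20, 22]) = 2
The new gcd after any change is gcd(2, new_value).
This can be at most 2.
Since 2 > old gcd 1, the gcd CAN increase (e.g., set N[2] = 2).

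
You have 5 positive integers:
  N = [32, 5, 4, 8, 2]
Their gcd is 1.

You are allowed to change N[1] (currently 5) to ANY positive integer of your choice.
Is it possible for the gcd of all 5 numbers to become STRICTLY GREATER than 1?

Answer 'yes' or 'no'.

Answer: yes

Derivation:
Current gcd = 1
gcd of all OTHER numbers (without N[1]=5): gcd([32, 4, 8, 2]) = 2
The new gcd after any change is gcd(2, new_value).
This can be at most 2.
Since 2 > old gcd 1, the gcd CAN increase (e.g., set N[1] = 2).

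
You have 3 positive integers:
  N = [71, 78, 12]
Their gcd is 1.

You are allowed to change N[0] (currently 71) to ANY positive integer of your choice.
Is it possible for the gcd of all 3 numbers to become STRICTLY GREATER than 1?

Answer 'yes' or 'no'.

Answer: yes

Derivation:
Current gcd = 1
gcd of all OTHER numbers (without N[0]=71): gcd([78, 12]) = 6
The new gcd after any change is gcd(6, new_value).
This can be at most 6.
Since 6 > old gcd 1, the gcd CAN increase (e.g., set N[0] = 6).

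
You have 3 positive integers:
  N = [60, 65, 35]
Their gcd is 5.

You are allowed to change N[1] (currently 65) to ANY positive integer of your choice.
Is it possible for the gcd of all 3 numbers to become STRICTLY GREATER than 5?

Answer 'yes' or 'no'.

Current gcd = 5
gcd of all OTHER numbers (without N[1]=65): gcd([60, 35]) = 5
The new gcd after any change is gcd(5, new_value).
This can be at most 5.
Since 5 = old gcd 5, the gcd can only stay the same or decrease.

Answer: no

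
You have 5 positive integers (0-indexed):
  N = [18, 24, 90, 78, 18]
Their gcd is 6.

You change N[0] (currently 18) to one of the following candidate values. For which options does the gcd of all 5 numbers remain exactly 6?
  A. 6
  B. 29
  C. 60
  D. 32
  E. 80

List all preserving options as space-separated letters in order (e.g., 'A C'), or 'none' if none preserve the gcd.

Answer: A C

Derivation:
Old gcd = 6; gcd of others (without N[0]) = 6
New gcd for candidate v: gcd(6, v). Preserves old gcd iff gcd(6, v) = 6.
  Option A: v=6, gcd(6,6)=6 -> preserves
  Option B: v=29, gcd(6,29)=1 -> changes
  Option C: v=60, gcd(6,60)=6 -> preserves
  Option D: v=32, gcd(6,32)=2 -> changes
  Option E: v=80, gcd(6,80)=2 -> changes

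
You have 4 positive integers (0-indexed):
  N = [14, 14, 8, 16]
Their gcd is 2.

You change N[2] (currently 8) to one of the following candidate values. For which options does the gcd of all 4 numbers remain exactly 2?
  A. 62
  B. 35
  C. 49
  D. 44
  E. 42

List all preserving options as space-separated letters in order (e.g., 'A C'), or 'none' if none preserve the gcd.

Old gcd = 2; gcd of others (without N[2]) = 2
New gcd for candidate v: gcd(2, v). Preserves old gcd iff gcd(2, v) = 2.
  Option A: v=62, gcd(2,62)=2 -> preserves
  Option B: v=35, gcd(2,35)=1 -> changes
  Option C: v=49, gcd(2,49)=1 -> changes
  Option D: v=44, gcd(2,44)=2 -> preserves
  Option E: v=42, gcd(2,42)=2 -> preserves

Answer: A D E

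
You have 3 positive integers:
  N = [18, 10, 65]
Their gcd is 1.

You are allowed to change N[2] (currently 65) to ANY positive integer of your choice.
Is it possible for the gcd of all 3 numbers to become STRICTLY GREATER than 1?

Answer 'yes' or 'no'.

Current gcd = 1
gcd of all OTHER numbers (without N[2]=65): gcd([18, 10]) = 2
The new gcd after any change is gcd(2, new_value).
This can be at most 2.
Since 2 > old gcd 1, the gcd CAN increase (e.g., set N[2] = 2).

Answer: yes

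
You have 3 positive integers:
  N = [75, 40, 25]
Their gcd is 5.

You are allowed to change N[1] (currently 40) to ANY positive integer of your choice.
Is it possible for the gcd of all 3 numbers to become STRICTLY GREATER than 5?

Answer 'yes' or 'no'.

Current gcd = 5
gcd of all OTHER numbers (without N[1]=40): gcd([75, 25]) = 25
The new gcd after any change is gcd(25, new_value).
This can be at most 25.
Since 25 > old gcd 5, the gcd CAN increase (e.g., set N[1] = 25).

Answer: yes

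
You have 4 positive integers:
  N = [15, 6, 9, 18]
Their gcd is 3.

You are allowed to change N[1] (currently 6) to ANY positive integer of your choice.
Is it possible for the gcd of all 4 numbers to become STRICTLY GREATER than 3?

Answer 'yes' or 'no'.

Current gcd = 3
gcd of all OTHER numbers (without N[1]=6): gcd([15, 9, 18]) = 3
The new gcd after any change is gcd(3, new_value).
This can be at most 3.
Since 3 = old gcd 3, the gcd can only stay the same or decrease.

Answer: no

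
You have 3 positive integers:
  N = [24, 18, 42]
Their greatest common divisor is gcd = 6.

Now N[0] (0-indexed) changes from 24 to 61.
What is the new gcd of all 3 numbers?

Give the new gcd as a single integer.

Numbers: [24, 18, 42], gcd = 6
Change: index 0, 24 -> 61
gcd of the OTHER numbers (without index 0): gcd([18, 42]) = 6
New gcd = gcd(g_others, new_val) = gcd(6, 61) = 1

Answer: 1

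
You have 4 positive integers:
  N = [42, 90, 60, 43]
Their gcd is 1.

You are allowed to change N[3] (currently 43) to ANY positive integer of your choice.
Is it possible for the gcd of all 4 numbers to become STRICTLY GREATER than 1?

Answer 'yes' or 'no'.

Current gcd = 1
gcd of all OTHER numbers (without N[3]=43): gcd([42, 90, 60]) = 6
The new gcd after any change is gcd(6, new_value).
This can be at most 6.
Since 6 > old gcd 1, the gcd CAN increase (e.g., set N[3] = 6).

Answer: yes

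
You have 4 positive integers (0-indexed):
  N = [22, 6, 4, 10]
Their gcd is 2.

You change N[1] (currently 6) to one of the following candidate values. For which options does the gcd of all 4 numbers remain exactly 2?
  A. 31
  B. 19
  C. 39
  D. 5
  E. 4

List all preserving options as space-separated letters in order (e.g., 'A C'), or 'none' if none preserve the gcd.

Old gcd = 2; gcd of others (without N[1]) = 2
New gcd for candidate v: gcd(2, v). Preserves old gcd iff gcd(2, v) = 2.
  Option A: v=31, gcd(2,31)=1 -> changes
  Option B: v=19, gcd(2,19)=1 -> changes
  Option C: v=39, gcd(2,39)=1 -> changes
  Option D: v=5, gcd(2,5)=1 -> changes
  Option E: v=4, gcd(2,4)=2 -> preserves

Answer: E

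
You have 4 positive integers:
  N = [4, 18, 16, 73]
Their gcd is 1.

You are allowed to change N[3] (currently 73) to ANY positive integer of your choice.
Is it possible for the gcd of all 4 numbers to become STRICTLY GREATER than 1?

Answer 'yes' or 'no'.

Current gcd = 1
gcd of all OTHER numbers (without N[3]=73): gcd([4, 18, 16]) = 2
The new gcd after any change is gcd(2, new_value).
This can be at most 2.
Since 2 > old gcd 1, the gcd CAN increase (e.g., set N[3] = 2).

Answer: yes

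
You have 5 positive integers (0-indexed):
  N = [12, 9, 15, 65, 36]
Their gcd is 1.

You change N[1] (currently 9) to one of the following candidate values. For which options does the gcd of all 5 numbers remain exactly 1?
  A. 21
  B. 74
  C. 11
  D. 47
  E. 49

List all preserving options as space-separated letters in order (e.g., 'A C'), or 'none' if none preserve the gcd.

Old gcd = 1; gcd of others (without N[1]) = 1
New gcd for candidate v: gcd(1, v). Preserves old gcd iff gcd(1, v) = 1.
  Option A: v=21, gcd(1,21)=1 -> preserves
  Option B: v=74, gcd(1,74)=1 -> preserves
  Option C: v=11, gcd(1,11)=1 -> preserves
  Option D: v=47, gcd(1,47)=1 -> preserves
  Option E: v=49, gcd(1,49)=1 -> preserves

Answer: A B C D E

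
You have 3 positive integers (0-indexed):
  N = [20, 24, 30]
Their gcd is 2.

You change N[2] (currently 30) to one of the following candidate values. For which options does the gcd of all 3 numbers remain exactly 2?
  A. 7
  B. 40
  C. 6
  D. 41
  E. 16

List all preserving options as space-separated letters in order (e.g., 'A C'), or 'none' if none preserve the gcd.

Old gcd = 2; gcd of others (without N[2]) = 4
New gcd for candidate v: gcd(4, v). Preserves old gcd iff gcd(4, v) = 2.
  Option A: v=7, gcd(4,7)=1 -> changes
  Option B: v=40, gcd(4,40)=4 -> changes
  Option C: v=6, gcd(4,6)=2 -> preserves
  Option D: v=41, gcd(4,41)=1 -> changes
  Option E: v=16, gcd(4,16)=4 -> changes

Answer: C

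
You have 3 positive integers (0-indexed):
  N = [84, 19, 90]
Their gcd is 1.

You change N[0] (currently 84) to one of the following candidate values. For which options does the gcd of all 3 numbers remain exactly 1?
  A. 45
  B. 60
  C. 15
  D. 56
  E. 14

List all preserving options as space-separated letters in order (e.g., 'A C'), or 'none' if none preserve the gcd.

Answer: A B C D E

Derivation:
Old gcd = 1; gcd of others (without N[0]) = 1
New gcd for candidate v: gcd(1, v). Preserves old gcd iff gcd(1, v) = 1.
  Option A: v=45, gcd(1,45)=1 -> preserves
  Option B: v=60, gcd(1,60)=1 -> preserves
  Option C: v=15, gcd(1,15)=1 -> preserves
  Option D: v=56, gcd(1,56)=1 -> preserves
  Option E: v=14, gcd(1,14)=1 -> preserves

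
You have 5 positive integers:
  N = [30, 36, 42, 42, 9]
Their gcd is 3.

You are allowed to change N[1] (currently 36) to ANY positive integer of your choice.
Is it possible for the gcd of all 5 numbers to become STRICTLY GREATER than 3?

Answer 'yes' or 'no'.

Answer: no

Derivation:
Current gcd = 3
gcd of all OTHER numbers (without N[1]=36): gcd([30, 42, 42, 9]) = 3
The new gcd after any change is gcd(3, new_value).
This can be at most 3.
Since 3 = old gcd 3, the gcd can only stay the same or decrease.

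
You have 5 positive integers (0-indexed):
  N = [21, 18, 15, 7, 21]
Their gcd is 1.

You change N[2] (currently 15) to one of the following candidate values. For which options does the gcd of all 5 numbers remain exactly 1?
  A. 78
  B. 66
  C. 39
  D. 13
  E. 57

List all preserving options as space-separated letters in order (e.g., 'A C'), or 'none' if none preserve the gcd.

Answer: A B C D E

Derivation:
Old gcd = 1; gcd of others (without N[2]) = 1
New gcd for candidate v: gcd(1, v). Preserves old gcd iff gcd(1, v) = 1.
  Option A: v=78, gcd(1,78)=1 -> preserves
  Option B: v=66, gcd(1,66)=1 -> preserves
  Option C: v=39, gcd(1,39)=1 -> preserves
  Option D: v=13, gcd(1,13)=1 -> preserves
  Option E: v=57, gcd(1,57)=1 -> preserves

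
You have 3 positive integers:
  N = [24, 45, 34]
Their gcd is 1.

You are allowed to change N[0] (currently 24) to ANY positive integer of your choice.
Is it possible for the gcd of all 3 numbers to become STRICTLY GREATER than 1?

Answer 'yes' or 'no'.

Answer: no

Derivation:
Current gcd = 1
gcd of all OTHER numbers (without N[0]=24): gcd([45, 34]) = 1
The new gcd after any change is gcd(1, new_value).
This can be at most 1.
Since 1 = old gcd 1, the gcd can only stay the same or decrease.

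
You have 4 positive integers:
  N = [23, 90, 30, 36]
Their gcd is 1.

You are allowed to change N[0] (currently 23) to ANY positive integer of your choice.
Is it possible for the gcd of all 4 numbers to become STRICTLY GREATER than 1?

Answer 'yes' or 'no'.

Answer: yes

Derivation:
Current gcd = 1
gcd of all OTHER numbers (without N[0]=23): gcd([90, 30, 36]) = 6
The new gcd after any change is gcd(6, new_value).
This can be at most 6.
Since 6 > old gcd 1, the gcd CAN increase (e.g., set N[0] = 6).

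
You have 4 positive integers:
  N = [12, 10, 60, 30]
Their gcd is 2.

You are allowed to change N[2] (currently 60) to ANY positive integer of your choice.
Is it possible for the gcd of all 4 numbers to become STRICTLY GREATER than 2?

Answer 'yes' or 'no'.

Answer: no

Derivation:
Current gcd = 2
gcd of all OTHER numbers (without N[2]=60): gcd([12, 10, 30]) = 2
The new gcd after any change is gcd(2, new_value).
This can be at most 2.
Since 2 = old gcd 2, the gcd can only stay the same or decrease.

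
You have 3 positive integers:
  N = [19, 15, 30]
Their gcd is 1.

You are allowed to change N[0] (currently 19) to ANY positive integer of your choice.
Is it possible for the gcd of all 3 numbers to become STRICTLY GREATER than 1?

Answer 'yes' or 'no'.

Answer: yes

Derivation:
Current gcd = 1
gcd of all OTHER numbers (without N[0]=19): gcd([15, 30]) = 15
The new gcd after any change is gcd(15, new_value).
This can be at most 15.
Since 15 > old gcd 1, the gcd CAN increase (e.g., set N[0] = 15).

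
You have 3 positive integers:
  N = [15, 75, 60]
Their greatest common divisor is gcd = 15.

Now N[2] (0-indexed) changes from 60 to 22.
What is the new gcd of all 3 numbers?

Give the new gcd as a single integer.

Numbers: [15, 75, 60], gcd = 15
Change: index 2, 60 -> 22
gcd of the OTHER numbers (without index 2): gcd([15, 75]) = 15
New gcd = gcd(g_others, new_val) = gcd(15, 22) = 1

Answer: 1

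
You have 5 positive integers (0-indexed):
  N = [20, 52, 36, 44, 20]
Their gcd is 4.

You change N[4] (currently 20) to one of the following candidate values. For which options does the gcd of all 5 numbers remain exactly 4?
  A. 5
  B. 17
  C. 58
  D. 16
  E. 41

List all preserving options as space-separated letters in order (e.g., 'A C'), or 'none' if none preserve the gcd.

Old gcd = 4; gcd of others (without N[4]) = 4
New gcd for candidate v: gcd(4, v). Preserves old gcd iff gcd(4, v) = 4.
  Option A: v=5, gcd(4,5)=1 -> changes
  Option B: v=17, gcd(4,17)=1 -> changes
  Option C: v=58, gcd(4,58)=2 -> changes
  Option D: v=16, gcd(4,16)=4 -> preserves
  Option E: v=41, gcd(4,41)=1 -> changes

Answer: D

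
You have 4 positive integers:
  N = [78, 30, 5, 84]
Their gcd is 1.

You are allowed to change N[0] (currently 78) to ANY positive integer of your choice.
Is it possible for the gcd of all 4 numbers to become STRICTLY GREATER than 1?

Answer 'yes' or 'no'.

Current gcd = 1
gcd of all OTHER numbers (without N[0]=78): gcd([30, 5, 84]) = 1
The new gcd after any change is gcd(1, new_value).
This can be at most 1.
Since 1 = old gcd 1, the gcd can only stay the same or decrease.

Answer: no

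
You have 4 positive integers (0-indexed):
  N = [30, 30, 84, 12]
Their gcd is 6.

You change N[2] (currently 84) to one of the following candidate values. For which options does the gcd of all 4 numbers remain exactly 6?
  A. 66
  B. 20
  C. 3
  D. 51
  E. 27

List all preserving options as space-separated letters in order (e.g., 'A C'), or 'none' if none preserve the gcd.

Answer: A

Derivation:
Old gcd = 6; gcd of others (without N[2]) = 6
New gcd for candidate v: gcd(6, v). Preserves old gcd iff gcd(6, v) = 6.
  Option A: v=66, gcd(6,66)=6 -> preserves
  Option B: v=20, gcd(6,20)=2 -> changes
  Option C: v=3, gcd(6,3)=3 -> changes
  Option D: v=51, gcd(6,51)=3 -> changes
  Option E: v=27, gcd(6,27)=3 -> changes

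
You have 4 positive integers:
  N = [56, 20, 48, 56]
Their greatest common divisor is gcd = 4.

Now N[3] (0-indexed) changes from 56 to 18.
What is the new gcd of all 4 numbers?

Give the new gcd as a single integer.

Numbers: [56, 20, 48, 56], gcd = 4
Change: index 3, 56 -> 18
gcd of the OTHER numbers (without index 3): gcd([56, 20, 48]) = 4
New gcd = gcd(g_others, new_val) = gcd(4, 18) = 2

Answer: 2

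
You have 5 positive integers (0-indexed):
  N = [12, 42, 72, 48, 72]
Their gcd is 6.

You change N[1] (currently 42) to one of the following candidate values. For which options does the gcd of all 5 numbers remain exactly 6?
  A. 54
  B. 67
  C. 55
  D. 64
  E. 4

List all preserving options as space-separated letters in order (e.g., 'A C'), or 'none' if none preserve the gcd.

Answer: A

Derivation:
Old gcd = 6; gcd of others (without N[1]) = 12
New gcd for candidate v: gcd(12, v). Preserves old gcd iff gcd(12, v) = 6.
  Option A: v=54, gcd(12,54)=6 -> preserves
  Option B: v=67, gcd(12,67)=1 -> changes
  Option C: v=55, gcd(12,55)=1 -> changes
  Option D: v=64, gcd(12,64)=4 -> changes
  Option E: v=4, gcd(12,4)=4 -> changes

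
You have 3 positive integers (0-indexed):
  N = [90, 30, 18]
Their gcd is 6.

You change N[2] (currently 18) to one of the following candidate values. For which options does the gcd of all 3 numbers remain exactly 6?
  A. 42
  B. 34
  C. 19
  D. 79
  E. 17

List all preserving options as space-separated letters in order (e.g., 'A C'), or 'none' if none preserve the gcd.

Old gcd = 6; gcd of others (without N[2]) = 30
New gcd for candidate v: gcd(30, v). Preserves old gcd iff gcd(30, v) = 6.
  Option A: v=42, gcd(30,42)=6 -> preserves
  Option B: v=34, gcd(30,34)=2 -> changes
  Option C: v=19, gcd(30,19)=1 -> changes
  Option D: v=79, gcd(30,79)=1 -> changes
  Option E: v=17, gcd(30,17)=1 -> changes

Answer: A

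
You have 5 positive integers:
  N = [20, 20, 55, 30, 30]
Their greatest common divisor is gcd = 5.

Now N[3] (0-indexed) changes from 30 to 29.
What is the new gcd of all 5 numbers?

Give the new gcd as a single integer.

Numbers: [20, 20, 55, 30, 30], gcd = 5
Change: index 3, 30 -> 29
gcd of the OTHER numbers (without index 3): gcd([20, 20, 55, 30]) = 5
New gcd = gcd(g_others, new_val) = gcd(5, 29) = 1

Answer: 1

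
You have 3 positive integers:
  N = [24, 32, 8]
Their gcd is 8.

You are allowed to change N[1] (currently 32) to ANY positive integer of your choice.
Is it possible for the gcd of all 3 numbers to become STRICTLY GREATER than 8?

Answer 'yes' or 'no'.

Current gcd = 8
gcd of all OTHER numbers (without N[1]=32): gcd([24, 8]) = 8
The new gcd after any change is gcd(8, new_value).
This can be at most 8.
Since 8 = old gcd 8, the gcd can only stay the same or decrease.

Answer: no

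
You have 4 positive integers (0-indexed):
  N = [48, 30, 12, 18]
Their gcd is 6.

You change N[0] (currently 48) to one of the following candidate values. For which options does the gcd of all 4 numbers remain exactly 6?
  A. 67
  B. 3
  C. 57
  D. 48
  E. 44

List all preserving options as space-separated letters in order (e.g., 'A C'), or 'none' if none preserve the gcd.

Answer: D

Derivation:
Old gcd = 6; gcd of others (without N[0]) = 6
New gcd for candidate v: gcd(6, v). Preserves old gcd iff gcd(6, v) = 6.
  Option A: v=67, gcd(6,67)=1 -> changes
  Option B: v=3, gcd(6,3)=3 -> changes
  Option C: v=57, gcd(6,57)=3 -> changes
  Option D: v=48, gcd(6,48)=6 -> preserves
  Option E: v=44, gcd(6,44)=2 -> changes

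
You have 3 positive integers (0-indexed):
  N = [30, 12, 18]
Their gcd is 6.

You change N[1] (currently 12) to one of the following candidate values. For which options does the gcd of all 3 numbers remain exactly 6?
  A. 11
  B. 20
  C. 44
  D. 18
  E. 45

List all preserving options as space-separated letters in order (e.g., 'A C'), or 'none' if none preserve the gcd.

Answer: D

Derivation:
Old gcd = 6; gcd of others (without N[1]) = 6
New gcd for candidate v: gcd(6, v). Preserves old gcd iff gcd(6, v) = 6.
  Option A: v=11, gcd(6,11)=1 -> changes
  Option B: v=20, gcd(6,20)=2 -> changes
  Option C: v=44, gcd(6,44)=2 -> changes
  Option D: v=18, gcd(6,18)=6 -> preserves
  Option E: v=45, gcd(6,45)=3 -> changes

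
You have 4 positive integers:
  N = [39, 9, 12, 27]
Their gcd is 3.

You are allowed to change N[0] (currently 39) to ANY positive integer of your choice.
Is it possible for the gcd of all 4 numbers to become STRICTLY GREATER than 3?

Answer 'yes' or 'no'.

Answer: no

Derivation:
Current gcd = 3
gcd of all OTHER numbers (without N[0]=39): gcd([9, 12, 27]) = 3
The new gcd after any change is gcd(3, new_value).
This can be at most 3.
Since 3 = old gcd 3, the gcd can only stay the same or decrease.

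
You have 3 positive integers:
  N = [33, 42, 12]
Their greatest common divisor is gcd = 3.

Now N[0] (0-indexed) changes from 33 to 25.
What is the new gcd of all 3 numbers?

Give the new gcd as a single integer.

Numbers: [33, 42, 12], gcd = 3
Change: index 0, 33 -> 25
gcd of the OTHER numbers (without index 0): gcd([42, 12]) = 6
New gcd = gcd(g_others, new_val) = gcd(6, 25) = 1

Answer: 1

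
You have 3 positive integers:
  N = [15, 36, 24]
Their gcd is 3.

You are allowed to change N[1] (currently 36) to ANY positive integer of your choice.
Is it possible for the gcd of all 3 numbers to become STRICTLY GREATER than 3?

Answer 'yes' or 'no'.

Answer: no

Derivation:
Current gcd = 3
gcd of all OTHER numbers (without N[1]=36): gcd([15, 24]) = 3
The new gcd after any change is gcd(3, new_value).
This can be at most 3.
Since 3 = old gcd 3, the gcd can only stay the same or decrease.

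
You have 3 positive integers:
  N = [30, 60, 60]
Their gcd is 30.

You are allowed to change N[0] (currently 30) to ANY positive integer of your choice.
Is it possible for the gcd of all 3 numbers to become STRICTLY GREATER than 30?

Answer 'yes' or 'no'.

Current gcd = 30
gcd of all OTHER numbers (without N[0]=30): gcd([60, 60]) = 60
The new gcd after any change is gcd(60, new_value).
This can be at most 60.
Since 60 > old gcd 30, the gcd CAN increase (e.g., set N[0] = 60).

Answer: yes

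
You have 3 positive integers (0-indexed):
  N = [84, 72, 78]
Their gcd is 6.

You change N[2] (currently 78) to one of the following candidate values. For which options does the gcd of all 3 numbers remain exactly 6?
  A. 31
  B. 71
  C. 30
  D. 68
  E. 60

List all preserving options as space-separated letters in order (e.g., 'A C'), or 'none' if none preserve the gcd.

Answer: C

Derivation:
Old gcd = 6; gcd of others (without N[2]) = 12
New gcd for candidate v: gcd(12, v). Preserves old gcd iff gcd(12, v) = 6.
  Option A: v=31, gcd(12,31)=1 -> changes
  Option B: v=71, gcd(12,71)=1 -> changes
  Option C: v=30, gcd(12,30)=6 -> preserves
  Option D: v=68, gcd(12,68)=4 -> changes
  Option E: v=60, gcd(12,60)=12 -> changes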